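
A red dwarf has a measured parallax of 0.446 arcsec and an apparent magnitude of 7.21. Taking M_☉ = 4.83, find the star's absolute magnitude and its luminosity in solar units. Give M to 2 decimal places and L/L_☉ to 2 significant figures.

d = 1/p = 1/0.446″ = 2.242 pc
M = m − 5 log₁₀ d + 5 = 7.21 − 5·0.3507 + 5 = 10.457
M − M_☉ = 10.457 − 4.83 = 5.627
L/L_☉ = 10^(−0.4 × 5.627) = 5.615×10^-3

M ≈ 10.46; L/L_☉ ≈ 5.6×10^-3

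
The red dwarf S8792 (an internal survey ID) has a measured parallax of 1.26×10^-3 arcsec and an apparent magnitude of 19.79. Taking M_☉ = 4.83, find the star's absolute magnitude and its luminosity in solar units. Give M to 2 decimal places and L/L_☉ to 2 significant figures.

d = 1/p = 1/1.26×10^-3″ = 793.7 pc
M = m − 5 log₁₀ d + 5 = 19.79 − 5·2.8996 + 5 = 10.292
M − M_☉ = 10.292 − 4.83 = 5.462
L/L_☉ = 10^(−0.4 × 5.462) = 6.535×10^-3

M ≈ 10.29; L/L_☉ ≈ 6.5×10^-3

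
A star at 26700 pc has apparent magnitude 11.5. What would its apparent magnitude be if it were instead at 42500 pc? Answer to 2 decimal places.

Flux ∝ 1/d², so Δm = 5 log₁₀(d₂/d₁) = 5 log₁₀(42500/26700) = 1.009
m₂ = m₁ + Δm = 11.5 + (1.009) = 12.509

m ≈ 12.51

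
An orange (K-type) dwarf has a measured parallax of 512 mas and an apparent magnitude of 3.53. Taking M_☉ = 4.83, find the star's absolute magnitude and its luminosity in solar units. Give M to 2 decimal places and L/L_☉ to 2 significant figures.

M ≈ 7.08; L/L_☉ ≈ 0.13

d = 1/p = 1000/512 mas = 1.953 pc
M = m − 5 log₁₀ d + 5 = 3.53 − 5·0.2907 + 5 = 7.076
M − M_☉ = 7.076 − 4.83 = 2.246
L/L_☉ = 10^(−0.4 × 2.246) = 0.1263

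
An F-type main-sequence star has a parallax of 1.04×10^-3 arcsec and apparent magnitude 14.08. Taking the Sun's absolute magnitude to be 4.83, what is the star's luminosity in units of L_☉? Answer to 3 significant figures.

L/L_☉ ≈ 1.84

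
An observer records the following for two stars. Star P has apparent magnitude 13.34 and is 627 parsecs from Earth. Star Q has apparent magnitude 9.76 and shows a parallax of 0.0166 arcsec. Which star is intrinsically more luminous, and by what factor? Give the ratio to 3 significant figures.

Star P is more luminous, by a factor of 4.01.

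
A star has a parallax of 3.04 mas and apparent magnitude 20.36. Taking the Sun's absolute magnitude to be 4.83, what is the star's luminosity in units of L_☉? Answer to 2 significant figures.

L/L_☉ ≈ 6.6×10^-4

d = 1/p = 1000/3.04 mas = 328.9 pc
M = m − 5 log₁₀ d + 5 = 20.36 − 5·2.5171 + 5 = 12.774
M − M_☉ = 12.774 − 4.83 = 7.944
L/L_☉ = 10^(−0.4 × 7.944) = 6.641×10^-4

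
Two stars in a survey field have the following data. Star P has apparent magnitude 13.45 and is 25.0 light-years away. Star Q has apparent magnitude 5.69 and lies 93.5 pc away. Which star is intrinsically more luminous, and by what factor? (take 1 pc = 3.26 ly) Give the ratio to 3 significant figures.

Star Q is more luminous, by a factor of 189000.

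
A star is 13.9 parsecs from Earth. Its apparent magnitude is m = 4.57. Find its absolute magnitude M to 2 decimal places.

M ≈ 3.85

5 log₁₀(d/10 pc) = 5 log₁₀(13.90) − 5 = 0.715
M = m − 5 log₁₀(d/10) = 4.57 − 0.715 = 3.855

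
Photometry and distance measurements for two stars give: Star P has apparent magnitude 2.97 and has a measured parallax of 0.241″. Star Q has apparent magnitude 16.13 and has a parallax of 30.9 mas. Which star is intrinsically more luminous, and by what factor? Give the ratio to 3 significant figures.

Star P is more luminous, by a factor of 3020.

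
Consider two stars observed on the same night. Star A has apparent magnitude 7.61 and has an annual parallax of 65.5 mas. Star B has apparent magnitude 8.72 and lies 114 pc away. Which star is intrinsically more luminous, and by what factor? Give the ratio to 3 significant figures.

Star A: p = 65.5 mas = 0.0655″ → d = 1/p = 15.27 pc
Star A: M = m − 5 log₁₀ d + 5 = 7.61 − 5·1.1838 + 5 = 6.691
Star B: M = m − 5 log₁₀ d + 5 = 8.72 − 5·2.0569 + 5 = 3.435
ΔM = M_A − M_B = 6.691 − (3.435) = 3.256; smaller M is more luminous → Star B.
L ratio = 10^(0.4 |ΔM|) = 10^1.302 = 20.06

Star B is more luminous, by a factor of 20.1.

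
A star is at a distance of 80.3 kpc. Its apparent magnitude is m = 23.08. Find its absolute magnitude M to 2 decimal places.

d = 80.3 kpc = 80300 pc
5 log₁₀(d/10 pc) = 5 log₁₀(80300) − 5 = 19.524
M = m − 5 log₁₀(d/10) = 23.08 − 19.524 = 3.556

M ≈ 3.56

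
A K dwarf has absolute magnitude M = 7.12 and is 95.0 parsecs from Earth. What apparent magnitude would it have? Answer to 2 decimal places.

m = M + 5 log₁₀ d − 5 = 7.12 + 5·1.9777 − 5 = 12.009

m ≈ 12.01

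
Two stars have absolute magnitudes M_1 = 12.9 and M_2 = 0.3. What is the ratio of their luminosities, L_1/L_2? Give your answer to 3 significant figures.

L_1/L_2 ≈ 9.12×10^-6

ΔM = M_1 − M_2 = 12.6
L_1/L_2 = 10^(−0.4 ΔM) = 10^-5.040 = 9.120×10^-6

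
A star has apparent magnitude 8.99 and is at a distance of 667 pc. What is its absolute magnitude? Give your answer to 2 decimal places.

M ≈ -0.13

5 log₁₀(d/10 pc) = 5 log₁₀(667.0) − 5 = 9.121
M = m − 5 log₁₀(d/10) = 8.99 − 9.121 = -0.131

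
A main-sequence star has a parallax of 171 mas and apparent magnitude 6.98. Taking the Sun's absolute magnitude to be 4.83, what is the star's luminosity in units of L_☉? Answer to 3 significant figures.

L/L_☉ ≈ 0.0472

d = 1/p = 1000/171 mas = 5.848 pc
M = m − 5 log₁₀ d + 5 = 6.98 − 5·0.7670 + 5 = 8.145
M − M_☉ = 8.145 − 4.83 = 3.315
L/L_☉ = 10^(−0.4 × 3.315) = 0.04721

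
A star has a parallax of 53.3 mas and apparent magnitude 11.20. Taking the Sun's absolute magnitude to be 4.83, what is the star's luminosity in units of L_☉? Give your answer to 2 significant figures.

d = 1/p = 1000/53.3 mas = 18.76 pc
M = m − 5 log₁₀ d + 5 = 11.20 − 5·1.2733 + 5 = 9.834
M − M_☉ = 9.834 − 4.83 = 5.004
L/L_☉ = 10^(−0.4 × 5.004) = 9.967×10^-3

L/L_☉ ≈ 0.010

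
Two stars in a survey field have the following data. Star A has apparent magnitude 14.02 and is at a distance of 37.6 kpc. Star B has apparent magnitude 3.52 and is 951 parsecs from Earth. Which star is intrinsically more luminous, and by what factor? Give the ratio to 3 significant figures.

Star A: d = 37.6 kpc = 37600 pc
Star A: M = m − 5 log₁₀ d + 5 = 14.02 − 5·4.5752 + 5 = -3.856
Star B: M = m − 5 log₁₀ d + 5 = 3.52 − 5·2.9782 + 5 = -6.371
ΔM = M_A − M_B = -3.856 − (-6.371) = 2.515; smaller M is more luminous → Star B.
L ratio = 10^(0.4 |ΔM|) = 10^1.006 = 10.14

Star B is more luminous, by a factor of 10.1.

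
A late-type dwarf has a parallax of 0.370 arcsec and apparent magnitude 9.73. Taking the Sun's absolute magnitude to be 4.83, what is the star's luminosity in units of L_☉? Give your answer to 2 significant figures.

L/L_☉ ≈ 8.0×10^-4

d = 1/p = 1/0.370″ = 2.703 pc
M = m − 5 log₁₀ d + 5 = 9.73 − 5·0.4318 + 5 = 12.571
M − M_☉ = 12.571 − 4.83 = 7.741
L/L_☉ = 10^(−0.4 × 7.741) = 8.009×10^-4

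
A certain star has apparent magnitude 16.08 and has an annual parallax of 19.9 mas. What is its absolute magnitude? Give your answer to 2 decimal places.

p = 19.9 mas = 0.0199″ → d = 1/p = 50.25 pc
5 log₁₀(d/10 pc) = 5 log₁₀(50.25) − 5 = 3.506
M = m − 5 log₁₀(d/10) = 16.08 − 3.506 = 12.574

M ≈ 12.57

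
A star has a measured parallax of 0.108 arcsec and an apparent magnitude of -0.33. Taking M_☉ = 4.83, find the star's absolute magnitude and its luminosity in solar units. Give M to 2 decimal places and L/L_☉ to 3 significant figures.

d = 1/p = 1/0.108″ = 9.259 pc
M = m − 5 log₁₀ d + 5 = -0.33 − 5·0.9666 + 5 = -0.163
M − M_☉ = -0.163 − 4.83 = -4.993
L/L_☉ = 10^(−0.4 × -4.993) = 99.35

M ≈ -0.16; L/L_☉ ≈ 99.3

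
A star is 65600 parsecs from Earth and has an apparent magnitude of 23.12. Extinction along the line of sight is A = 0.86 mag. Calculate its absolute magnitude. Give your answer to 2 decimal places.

5 log₁₀(d/10 pc) = 5 log₁₀(65600) − 5 = 19.085
M = m − 5 log₁₀(d/10) − A = 23.12 − 19.085 − 0.86 = 3.175

M ≈ 3.18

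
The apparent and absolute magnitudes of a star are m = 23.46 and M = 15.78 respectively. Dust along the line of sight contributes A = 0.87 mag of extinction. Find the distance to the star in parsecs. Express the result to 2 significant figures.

m − M = 5 log₁₀(d/10 pc) + A  ⇒  23.46 − (15.78) − 0.87 = 5 log₁₀(d/10)
6.810 = 5 log₁₀(d/10)
log₁₀ d = (m − M − A)/5 + 1 = 2.3620
d = 10^2.3620 = 230.1 pc

d ≈ 230 pc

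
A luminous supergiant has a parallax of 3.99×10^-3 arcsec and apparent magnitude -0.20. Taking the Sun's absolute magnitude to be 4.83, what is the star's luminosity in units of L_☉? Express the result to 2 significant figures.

L/L_☉ ≈ 65000

d = 1/p = 1/3.99×10^-3″ = 250.6 pc
M = m − 5 log₁₀ d + 5 = -0.20 − 5·2.3990 + 5 = -7.195
M − M_☉ = -7.195 − 4.83 = -12.025
L/L_☉ = 10^(−0.4 × -12.025) = 64570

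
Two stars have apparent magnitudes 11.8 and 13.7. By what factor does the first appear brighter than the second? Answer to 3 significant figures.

5.75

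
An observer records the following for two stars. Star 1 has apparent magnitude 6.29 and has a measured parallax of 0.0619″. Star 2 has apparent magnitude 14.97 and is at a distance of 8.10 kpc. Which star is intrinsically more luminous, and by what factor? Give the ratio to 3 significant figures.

Star 1: d = 1/p = 1/0.0619″ = 16.16 pc
Star 1: M = m − 5 log₁₀ d + 5 = 6.29 − 5·1.2083 + 5 = 5.248
Star 2: d = 8.10 kpc = 8100 pc
Star 2: M = m − 5 log₁₀ d + 5 = 14.97 − 5·3.9085 + 5 = 0.428
ΔM = M_1 − M_2 = 5.248 − (0.428) = 4.821; smaller M is more luminous → Star 2.
L ratio = 10^(0.4 |ΔM|) = 10^1.928 = 84.79

Star 2 is more luminous, by a factor of 84.8.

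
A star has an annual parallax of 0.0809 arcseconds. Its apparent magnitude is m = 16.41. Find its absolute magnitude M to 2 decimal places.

M ≈ 15.95

d = 1/p = 1/0.0809″ = 12.36 pc
5 log₁₀(d/10 pc) = 5 log₁₀(12.36) − 5 = 0.460
M = m − 5 log₁₀(d/10) = 16.41 − 0.460 = 15.950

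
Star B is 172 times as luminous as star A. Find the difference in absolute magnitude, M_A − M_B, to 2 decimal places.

M_A − M_B ≈ 5.59

Pogson: ΔM = −2.5 log₁₀(ratio) = −2.5 log₁₀(172) = −2.5 × 2.2355 = -5.589
Star B is brighter so has the smaller magnitude: M_A − M_B is positive.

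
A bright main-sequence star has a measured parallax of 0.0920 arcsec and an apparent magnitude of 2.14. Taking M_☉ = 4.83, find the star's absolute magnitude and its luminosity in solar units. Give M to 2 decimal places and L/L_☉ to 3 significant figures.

M ≈ 1.96; L/L_☉ ≈ 14.1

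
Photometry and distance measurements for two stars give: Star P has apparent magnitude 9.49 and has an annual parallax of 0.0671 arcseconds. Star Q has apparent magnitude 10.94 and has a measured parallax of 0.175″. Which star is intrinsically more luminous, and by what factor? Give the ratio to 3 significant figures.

Star P is more luminous, by a factor of 25.9.

Star P: d = 1/p = 1/0.0671″ = 14.90 pc
Star P: M = m − 5 log₁₀ d + 5 = 9.49 − 5·1.1733 + 5 = 8.624
Star Q: d = 1/p = 1/0.175″ = 5.714 pc
Star Q: M = m − 5 log₁₀ d + 5 = 10.94 − 5·0.7570 + 5 = 12.155
ΔM = M_P − M_Q = 8.624 − (12.155) = -3.532; smaller M is more luminous → Star P.
L ratio = 10^(0.4 |ΔM|) = 10^1.413 = 25.86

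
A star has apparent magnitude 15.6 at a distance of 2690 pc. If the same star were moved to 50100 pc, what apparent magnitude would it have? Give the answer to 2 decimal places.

Flux ∝ 1/d², so Δm = 5 log₁₀(d₂/d₁) = 5 log₁₀(50100/2690) = 6.350
m₂ = m₁ + Δm = 15.6 + (6.350) = 21.950

m ≈ 21.95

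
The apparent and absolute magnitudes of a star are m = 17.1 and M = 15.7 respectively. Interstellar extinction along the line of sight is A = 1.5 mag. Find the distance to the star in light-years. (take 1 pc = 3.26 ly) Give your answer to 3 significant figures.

m − M = 5 log₁₀(d/10 pc) + A  ⇒  17.1 − (15.7) − 1.5 = 5 log₁₀(d/10)
-0.100 = 5 log₁₀(d/10)
log₁₀ d = (m − M − A)/5 + 1 = 0.9800
d = 10^0.9800 = 9.550 pc
= 31.13 ly

d ≈ 31.1 ly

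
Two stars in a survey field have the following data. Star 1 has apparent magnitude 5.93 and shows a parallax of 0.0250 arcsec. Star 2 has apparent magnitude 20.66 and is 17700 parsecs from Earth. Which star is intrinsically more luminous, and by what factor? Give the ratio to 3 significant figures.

Star 1: d = 1/p = 1/0.0250″ = 40.00 pc
Star 1: M = m − 5 log₁₀ d + 5 = 5.93 − 5·1.6021 + 5 = 2.920
Star 2: M = m − 5 log₁₀ d + 5 = 20.66 − 5·4.2480 + 5 = 4.420
ΔM = M_1 − M_2 = 2.920 − (4.420) = -1.500; smaller M is more luminous → Star 1.
L ratio = 10^(0.4 |ΔM|) = 10^0.600 = 3.983

Star 1 is more luminous, by a factor of 3.98.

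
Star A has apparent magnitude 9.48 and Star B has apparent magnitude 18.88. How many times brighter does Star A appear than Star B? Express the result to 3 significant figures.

Magnitude difference = -9.40
Flux ratio = 10^(−0.4 Δm) = 10^(−0.4 × -9.40) = 10^3.760 = 5754

5750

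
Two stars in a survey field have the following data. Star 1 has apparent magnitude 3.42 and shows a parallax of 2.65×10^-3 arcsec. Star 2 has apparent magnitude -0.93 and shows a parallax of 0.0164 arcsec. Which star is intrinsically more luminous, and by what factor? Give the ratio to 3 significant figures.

Star 2 is more luminous, by a factor of 1.43.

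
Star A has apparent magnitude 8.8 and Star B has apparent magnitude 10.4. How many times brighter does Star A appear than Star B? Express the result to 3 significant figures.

Magnitude difference = -1.6
Flux ratio = 10^(−0.4 Δm) = 10^(−0.4 × -1.6) = 10^0.640 = 4.365

4.37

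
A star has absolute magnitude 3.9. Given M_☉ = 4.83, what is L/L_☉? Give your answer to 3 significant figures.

L/L_☉ ≈ 2.36

M − M_☉ = 3.9 − 4.83 = -0.930
L/L_☉ = 10^(−0.4 (M − M_☉)) = 10^0.372 = 2.355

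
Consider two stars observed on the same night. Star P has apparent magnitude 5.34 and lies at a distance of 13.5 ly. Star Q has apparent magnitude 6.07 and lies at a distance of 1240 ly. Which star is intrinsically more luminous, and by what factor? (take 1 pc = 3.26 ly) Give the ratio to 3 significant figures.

Star Q is more luminous, by a factor of 4310.

Star P: d = 13.5 ly / 3.26 = 4.141 pc
Star P: M = m − 5 log₁₀ d + 5 = 5.34 − 5·0.6171 + 5 = 7.254
Star Q: d = 1240 ly / 3.26 = 380.4 pc
Star Q: M = m − 5 log₁₀ d + 5 = 6.07 − 5·2.5802 + 5 = -1.831
ΔM = M_P − M_Q = 7.254 − (-1.831) = 9.085; smaller M is more luminous → Star Q.
L ratio = 10^(0.4 |ΔM|) = 10^3.634 = 4307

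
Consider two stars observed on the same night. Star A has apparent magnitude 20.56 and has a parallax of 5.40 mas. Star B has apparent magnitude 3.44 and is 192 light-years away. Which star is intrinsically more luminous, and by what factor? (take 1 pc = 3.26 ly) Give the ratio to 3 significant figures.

Star B is more luminous, by a factor of 713000.

Star A: p = 5.40 mas = 5.40×10^-3″ → d = 1/p = 185.2 pc
Star A: M = m − 5 log₁₀ d + 5 = 20.56 − 5·2.2676 + 5 = 14.222
Star B: d = 192 ly / 3.26 = 58.90 pc
Star B: M = m − 5 log₁₀ d + 5 = 3.44 − 5·1.7701 + 5 = -0.410
ΔM = M_A − M_B = 14.222 − (-0.410) = 14.632; smaller M is more luminous → Star B.
L ratio = 10^(0.4 |ΔM|) = 10^5.853 = 712800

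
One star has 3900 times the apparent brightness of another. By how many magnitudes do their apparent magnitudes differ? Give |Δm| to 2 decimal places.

|Δm| ≈ 8.98

Pogson: Δm = −2.5 log₁₀(ratio) = −2.5 log₁₀(3900) = −2.5 × 3.5911 = -8.978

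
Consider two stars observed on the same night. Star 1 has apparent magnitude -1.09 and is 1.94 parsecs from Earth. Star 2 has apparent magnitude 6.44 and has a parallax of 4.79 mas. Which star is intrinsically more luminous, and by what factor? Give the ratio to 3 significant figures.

Star 2 is more luminous, by a factor of 11.3.

Star 1: M = m − 5 log₁₀ d + 5 = -1.09 − 5·0.2878 + 5 = 2.471
Star 2: p = 4.79 mas = 4.79×10^-3″ → d = 1/p = 208.8 pc
Star 2: M = m − 5 log₁₀ d + 5 = 6.44 − 5·2.3197 + 5 = -0.158
ΔM = M_1 − M_2 = 2.471 − (-0.158) = 2.629; smaller M is more luminous → Star 2.
L ratio = 10^(0.4 |ΔM|) = 10^1.052 = 11.26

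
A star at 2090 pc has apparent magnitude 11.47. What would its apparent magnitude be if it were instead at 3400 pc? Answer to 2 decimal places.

Flux ∝ 1/d², so Δm = 5 log₁₀(d₂/d₁) = 5 log₁₀(3400/2090) = 1.057
m₂ = m₁ + Δm = 11.47 + (1.057) = 12.527

m ≈ 12.53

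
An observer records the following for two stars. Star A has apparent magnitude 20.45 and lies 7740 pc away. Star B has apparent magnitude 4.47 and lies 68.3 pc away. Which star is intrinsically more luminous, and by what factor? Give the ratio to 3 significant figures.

Star A: M = m − 5 log₁₀ d + 5 = 20.45 − 5·3.8887 + 5 = 6.006
Star B: M = m − 5 log₁₀ d + 5 = 4.47 − 5·1.8344 + 5 = 0.298
ΔM = M_A − M_B = 6.006 − (0.298) = 5.708; smaller M is more luminous → Star B.
L ratio = 10^(0.4 |ΔM|) = 10^2.283 = 192.0

Star B is more luminous, by a factor of 192.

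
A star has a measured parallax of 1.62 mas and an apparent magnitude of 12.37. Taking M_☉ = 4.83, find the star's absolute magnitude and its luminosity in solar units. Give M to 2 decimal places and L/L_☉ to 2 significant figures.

M ≈ 3.42; L/L_☉ ≈ 3.7

d = 1/p = 1000/1.62 mas = 617.3 pc
M = m − 5 log₁₀ d + 5 = 12.37 − 5·2.7905 + 5 = 3.418
M − M_☉ = 3.418 − 4.83 = -1.412
L/L_☉ = 10^(−0.4 × -1.412) = 3.673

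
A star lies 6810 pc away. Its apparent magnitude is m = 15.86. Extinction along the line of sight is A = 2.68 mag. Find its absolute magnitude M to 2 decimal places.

M ≈ -0.99

5 log₁₀(d/10 pc) = 5 log₁₀(6810) − 5 = 14.166
M = m − 5 log₁₀(d/10) − A = 15.86 − 14.166 − 2.68 = -0.986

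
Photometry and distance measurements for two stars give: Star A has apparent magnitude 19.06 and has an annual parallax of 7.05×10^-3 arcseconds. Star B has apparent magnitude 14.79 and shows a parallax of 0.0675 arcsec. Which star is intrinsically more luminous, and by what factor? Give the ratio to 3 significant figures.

Star A is more luminous, by a factor of 1.80.

Star A: d = 1/p = 1/7.05×10^-3″ = 141.8 pc
Star A: M = m − 5 log₁₀ d + 5 = 19.06 − 5·2.1518 + 5 = 13.301
Star B: d = 1/p = 1/0.0675″ = 14.81 pc
Star B: M = m − 5 log₁₀ d + 5 = 14.79 − 5·1.1707 + 5 = 13.937
ΔM = M_A − M_B = 13.301 − (13.937) = -0.636; smaller M is more luminous → Star A.
L ratio = 10^(0.4 |ΔM|) = 10^0.254 = 1.796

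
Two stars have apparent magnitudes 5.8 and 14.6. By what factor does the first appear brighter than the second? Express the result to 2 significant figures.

3300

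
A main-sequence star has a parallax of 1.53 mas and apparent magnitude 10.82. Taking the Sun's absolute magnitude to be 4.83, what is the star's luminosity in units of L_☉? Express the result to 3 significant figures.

d = 1/p = 1000/1.53 mas = 653.6 pc
M = m − 5 log₁₀ d + 5 = 10.82 − 5·2.8153 + 5 = 1.743
M − M_☉ = 1.743 − 4.83 = -3.087
L/L_☉ = 10^(−0.4 × -3.087) = 17.16

L/L_☉ ≈ 17.2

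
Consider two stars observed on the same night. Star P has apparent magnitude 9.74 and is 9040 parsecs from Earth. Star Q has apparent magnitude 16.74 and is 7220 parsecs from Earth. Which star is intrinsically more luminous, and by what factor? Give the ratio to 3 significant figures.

Star P: M = m − 5 log₁₀ d + 5 = 9.74 − 5·3.9562 + 5 = -5.041
Star Q: M = m − 5 log₁₀ d + 5 = 16.74 − 5·3.8585 + 5 = 2.447
ΔM = M_P − M_Q = -5.041 − (2.447) = -7.488; smaller M is more luminous → Star P.
L ratio = 10^(0.4 |ΔM|) = 10^2.995 = 989.2

Star P is more luminous, by a factor of 989.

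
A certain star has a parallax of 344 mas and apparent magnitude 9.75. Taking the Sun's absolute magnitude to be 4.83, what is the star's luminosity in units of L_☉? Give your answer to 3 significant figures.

d = 1/p = 1000/344 mas = 2.907 pc
M = m − 5 log₁₀ d + 5 = 9.75 − 5·0.4634 + 5 = 12.433
M − M_☉ = 12.433 − 4.83 = 7.603
L/L_☉ = 10^(−0.4 × 7.603) = 9.097×10^-4

L/L_☉ ≈ 9.10×10^-4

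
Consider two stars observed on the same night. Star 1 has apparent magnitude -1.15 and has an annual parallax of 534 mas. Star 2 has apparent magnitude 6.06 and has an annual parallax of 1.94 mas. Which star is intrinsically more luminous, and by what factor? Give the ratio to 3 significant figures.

Star 1: p = 534 mas = 0.534″ → d = 1/p = 1.873 pc
Star 1: M = m − 5 log₁₀ d + 5 = -1.15 − 5·0.2725 + 5 = 2.488
Star 2: p = 1.94 mas = 1.94×10^-3″ → d = 1/p = 515.5 pc
Star 2: M = m − 5 log₁₀ d + 5 = 6.06 − 5·2.7122 + 5 = -2.501
ΔM = M_1 − M_2 = 2.488 − (-2.501) = 4.989; smaller M is more luminous → Star 2.
L ratio = 10^(0.4 |ΔM|) = 10^1.995 = 98.96

Star 2 is more luminous, by a factor of 99.0.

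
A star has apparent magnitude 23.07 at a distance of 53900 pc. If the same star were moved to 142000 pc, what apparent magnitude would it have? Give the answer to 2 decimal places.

Flux ∝ 1/d², so Δm = 5 log₁₀(d₂/d₁) = 5 log₁₀(142000/53900) = 2.103
m₂ = m₁ + Δm = 23.07 + (2.103) = 25.173

m ≈ 25.17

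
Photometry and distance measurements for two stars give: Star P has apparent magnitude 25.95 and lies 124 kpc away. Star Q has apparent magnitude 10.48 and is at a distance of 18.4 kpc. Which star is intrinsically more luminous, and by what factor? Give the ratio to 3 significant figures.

Star Q is more luminous, by a factor of 33900.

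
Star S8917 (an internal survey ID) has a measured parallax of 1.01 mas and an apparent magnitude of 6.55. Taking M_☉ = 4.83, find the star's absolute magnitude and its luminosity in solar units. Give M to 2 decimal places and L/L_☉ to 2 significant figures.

M ≈ -3.43; L/L_☉ ≈ 2000

d = 1/p = 1000/1.01 mas = 990.1 pc
M = m − 5 log₁₀ d + 5 = 6.55 − 5·2.9957 + 5 = -3.428
M − M_☉ = -3.428 − 4.83 = -8.258
L/L_☉ = 10^(−0.4 × -8.258) = 2011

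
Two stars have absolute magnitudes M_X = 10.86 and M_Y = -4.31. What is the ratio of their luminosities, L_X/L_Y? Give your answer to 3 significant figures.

ΔM = M_X − M_Y = 15.17
L_X/L_Y = 10^(−0.4 ΔM) = 10^-6.068 = 8.551×10^-7

L_X/L_Y ≈ 8.55×10^-7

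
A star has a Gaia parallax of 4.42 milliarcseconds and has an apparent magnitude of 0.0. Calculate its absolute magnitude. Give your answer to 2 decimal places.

p = 4.42 mas = 4.42×10^-3″ → d = 1/p = 226.2 pc
5 log₁₀(d/10 pc) = 5 log₁₀(226.2) − 5 = 6.773
M = m − 5 log₁₀(d/10) = 0.0 − 6.773 = -6.773

M ≈ -6.77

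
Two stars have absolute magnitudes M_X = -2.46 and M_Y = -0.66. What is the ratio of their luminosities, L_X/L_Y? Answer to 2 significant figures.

ΔM = M_X − M_Y = -1.80
L_X/L_Y = 10^(−0.4 ΔM) = 10^0.720 = 5.248

L_X/L_Y ≈ 5.2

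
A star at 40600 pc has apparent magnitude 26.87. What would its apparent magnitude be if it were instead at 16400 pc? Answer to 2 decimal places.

m ≈ 24.90

Flux ∝ 1/d², so Δm = 5 log₁₀(d₂/d₁) = 5 log₁₀(16400/40600) = -1.968
m₂ = m₁ + Δm = 26.87 + (-1.968) = 24.902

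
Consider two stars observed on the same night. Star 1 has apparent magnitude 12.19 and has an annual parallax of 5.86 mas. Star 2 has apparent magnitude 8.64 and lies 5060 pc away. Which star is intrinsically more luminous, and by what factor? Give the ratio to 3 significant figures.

Star 2 is more luminous, by a factor of 23100.

Star 1: p = 5.86 mas = 5.86×10^-3″ → d = 1/p = 170.6 pc
Star 1: M = m − 5 log₁₀ d + 5 = 12.19 − 5·2.2321 + 5 = 6.029
Star 2: M = m − 5 log₁₀ d + 5 = 8.64 − 5·3.7042 + 5 = -4.881
ΔM = M_1 − M_2 = 6.029 − (-4.881) = 10.910; smaller M is more luminous → Star 2.
L ratio = 10^(0.4 |ΔM|) = 10^4.364 = 23130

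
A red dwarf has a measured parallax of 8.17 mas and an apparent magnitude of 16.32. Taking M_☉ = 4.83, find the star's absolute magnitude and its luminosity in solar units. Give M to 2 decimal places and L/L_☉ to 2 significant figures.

d = 1/p = 1000/8.17 mas = 122.4 pc
M = m − 5 log₁₀ d + 5 = 16.32 − 5·2.0878 + 5 = 10.881
M − M_☉ = 10.881 − 4.83 = 6.051
L/L_☉ = 10^(−0.4 × 6.051) = 3.798×10^-3

M ≈ 10.88; L/L_☉ ≈ 3.8×10^-3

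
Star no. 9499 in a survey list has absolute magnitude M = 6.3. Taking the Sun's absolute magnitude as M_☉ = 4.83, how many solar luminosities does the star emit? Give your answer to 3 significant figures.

M − M_☉ = 6.3 − 4.83 = 1.470
L/L_☉ = 10^(−0.4 (M − M_☉)) = 10^-0.588 = 0.2582

L/L_☉ ≈ 0.258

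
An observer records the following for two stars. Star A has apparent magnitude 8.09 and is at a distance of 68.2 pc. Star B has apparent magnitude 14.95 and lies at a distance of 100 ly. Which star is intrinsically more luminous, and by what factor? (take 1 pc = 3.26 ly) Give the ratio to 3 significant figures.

Star A is more luminous, by a factor of 2740.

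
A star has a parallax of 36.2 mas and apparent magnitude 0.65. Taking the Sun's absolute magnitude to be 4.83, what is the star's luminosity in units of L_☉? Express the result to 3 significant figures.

d = 1/p = 1000/36.2 mas = 27.62 pc
M = m − 5 log₁₀ d + 5 = 0.65 − 5·1.4413 + 5 = -1.556
M − M_☉ = -1.556 − 4.83 = -6.386
L/L_☉ = 10^(−0.4 × -6.386) = 358.6

L/L_☉ ≈ 359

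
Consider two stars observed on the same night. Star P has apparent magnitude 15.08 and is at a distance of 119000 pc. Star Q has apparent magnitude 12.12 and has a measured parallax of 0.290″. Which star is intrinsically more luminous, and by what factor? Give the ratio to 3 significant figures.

Star P: M = m − 5 log₁₀ d + 5 = 15.08 − 5·5.0755 + 5 = -5.298
Star Q: d = 1/p = 1/0.290″ = 3.448 pc
Star Q: M = m − 5 log₁₀ d + 5 = 12.12 − 5·0.5376 + 5 = 14.432
ΔM = M_P − M_Q = -5.298 − (14.432) = -19.730; smaller M is more luminous → Star P.
L ratio = 10^(0.4 |ΔM|) = 10^7.892 = 7.796×10^7

Star P is more luminous, by a factor of 7.80×10^7.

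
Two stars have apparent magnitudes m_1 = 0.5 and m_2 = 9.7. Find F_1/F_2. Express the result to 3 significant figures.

Magnitude difference = -9.2
Flux ratio = 10^(−0.4 Δm) = 10^(−0.4 × -9.2) = 10^3.680 = 4786

F_1/F_2 ≈ 4790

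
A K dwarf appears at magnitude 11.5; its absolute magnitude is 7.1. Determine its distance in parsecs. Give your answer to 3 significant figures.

d ≈ 75.9 pc

Distance modulus: m − M = 11.5 − (7.1) = 4.400
m − M = 5 log₁₀ d − 5
log₁₀ d = (m − M)/5 + 1 = 1.8800
d = 10^1.8800 = 75.86 pc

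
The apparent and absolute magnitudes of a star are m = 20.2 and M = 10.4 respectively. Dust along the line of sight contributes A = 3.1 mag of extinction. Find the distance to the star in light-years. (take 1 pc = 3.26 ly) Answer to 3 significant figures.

m − M = 5 log₁₀(d/10 pc) + A  ⇒  20.2 − (10.4) − 3.1 = 5 log₁₀(d/10)
6.700 = 5 log₁₀(d/10)
log₁₀ d = (m − M − A)/5 + 1 = 2.3400
d = 10^2.3400 = 218.8 pc
= 713.2 ly

d ≈ 713 ly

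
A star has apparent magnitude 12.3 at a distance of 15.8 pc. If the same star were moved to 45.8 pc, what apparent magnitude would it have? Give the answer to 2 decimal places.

m ≈ 14.61

Flux ∝ 1/d², so Δm = 5 log₁₀(d₂/d₁) = 5 log₁₀(45.8/15.8) = 2.311
m₂ = m₁ + Δm = 12.3 + (2.311) = 14.611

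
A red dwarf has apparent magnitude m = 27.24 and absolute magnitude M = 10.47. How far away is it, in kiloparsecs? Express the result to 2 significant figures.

d ≈ 23 kpc

μ = m − M = 16.770
m − M = 5 log₁₀ d − 5
log₁₀ d = (m − M)/5 + 1 = 4.3540
d = 10^4.3540 = 22590 pc
= 22.59 kpc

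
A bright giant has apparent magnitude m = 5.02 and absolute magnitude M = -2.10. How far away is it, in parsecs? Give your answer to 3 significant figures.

Distance modulus: m − M = 5.02 − (-2.10) = 7.120
m − M = 5 log₁₀ d − 5
log₁₀ d = (m − M)/5 + 1 = 2.4240
d = 10^2.4240 = 265.5 pc

d ≈ 265 pc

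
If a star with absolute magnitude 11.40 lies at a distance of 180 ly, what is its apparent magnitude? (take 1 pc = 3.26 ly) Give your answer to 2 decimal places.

m ≈ 15.11

d = 180 ly / 3.26 = 55.21 pc
m = M + 5 log₁₀ d − 5 = 11.40 + 5·1.7421 − 5 = 15.110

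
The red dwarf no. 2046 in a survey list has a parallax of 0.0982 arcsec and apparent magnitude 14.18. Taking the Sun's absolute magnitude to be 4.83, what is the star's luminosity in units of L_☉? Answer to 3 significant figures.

d = 1/p = 1/0.0982″ = 10.18 pc
M = m − 5 log₁₀ d + 5 = 14.18 − 5·1.0079 + 5 = 14.141
M − M_☉ = 14.141 − 4.83 = 9.311
L/L_☉ = 10^(−0.4 × 9.311) = 1.887×10^-4

L/L_☉ ≈ 1.89×10^-4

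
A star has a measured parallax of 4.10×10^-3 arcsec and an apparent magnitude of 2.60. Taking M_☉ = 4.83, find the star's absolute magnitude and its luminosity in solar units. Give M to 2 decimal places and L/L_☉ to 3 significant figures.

M ≈ -4.34; L/L_☉ ≈ 4640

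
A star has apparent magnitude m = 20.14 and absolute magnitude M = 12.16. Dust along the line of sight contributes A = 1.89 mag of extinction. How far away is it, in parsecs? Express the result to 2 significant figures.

d ≈ 170 pc

m − M = 5 log₁₀(d/10 pc) + A  ⇒  20.14 − (12.16) − 1.89 = 5 log₁₀(d/10)
6.090 = 5 log₁₀(d/10)
log₁₀ d = (m − M − A)/5 + 1 = 2.2180
d = 10^2.2180 = 165.2 pc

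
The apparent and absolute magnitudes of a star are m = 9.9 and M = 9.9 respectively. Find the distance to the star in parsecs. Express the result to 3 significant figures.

d ≈ 10.0 pc

μ = m − M = 0.000
m − M = 5 log₁₀ d − 5
log₁₀ d = (m − M)/5 + 1 = 1.0000
d = 10^1.0000 = 10.00 pc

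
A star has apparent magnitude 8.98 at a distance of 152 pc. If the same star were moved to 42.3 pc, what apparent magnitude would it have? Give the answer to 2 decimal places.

Flux ∝ 1/d², so Δm = 5 log₁₀(d₂/d₁) = 5 log₁₀(42.3/152) = -2.778
m₂ = m₁ + Δm = 8.98 + (-2.778) = 6.202

m ≈ 6.20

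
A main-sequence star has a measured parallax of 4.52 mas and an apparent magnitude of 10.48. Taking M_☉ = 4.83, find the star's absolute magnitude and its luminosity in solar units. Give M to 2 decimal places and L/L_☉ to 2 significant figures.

M ≈ 3.76; L/L_☉ ≈ 2.7

d = 1/p = 1000/4.52 mas = 221.2 pc
M = m − 5 log₁₀ d + 5 = 10.48 − 5·2.3449 + 5 = 3.756
M − M_☉ = 3.756 − 4.83 = -1.074
L/L_☉ = 10^(−0.4 × -1.074) = 2.690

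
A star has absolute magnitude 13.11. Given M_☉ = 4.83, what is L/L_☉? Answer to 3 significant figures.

M − M_☉ = 13.11 − 4.83 = 8.280
L/L_☉ = 10^(−0.4 (M − M_☉)) = 10^-3.312 = 4.875×10^-4

L/L_☉ ≈ 4.88×10^-4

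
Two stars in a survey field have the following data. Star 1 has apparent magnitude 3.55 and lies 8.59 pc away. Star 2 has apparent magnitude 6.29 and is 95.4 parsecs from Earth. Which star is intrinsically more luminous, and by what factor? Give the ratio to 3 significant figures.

Star 2 is more luminous, by a factor of 9.89.

Star 1: M = m − 5 log₁₀ d + 5 = 3.55 − 5·0.9340 + 5 = 3.880
Star 2: M = m − 5 log₁₀ d + 5 = 6.29 − 5·1.9795 + 5 = 1.392
ΔM = M_1 − M_2 = 3.880 − (1.392) = 2.488; smaller M is more luminous → Star 2.
L ratio = 10^(0.4 |ΔM|) = 10^0.995 = 9.888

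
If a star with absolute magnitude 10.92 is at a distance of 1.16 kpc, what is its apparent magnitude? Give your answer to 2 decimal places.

m ≈ 21.24

d = 1.16 kpc = 1160 pc
m = M + 5 log₁₀ d − 5 = 10.92 + 5·3.0645 − 5 = 21.242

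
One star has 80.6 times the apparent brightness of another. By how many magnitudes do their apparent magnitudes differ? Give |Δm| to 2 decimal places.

|Δm| ≈ 4.77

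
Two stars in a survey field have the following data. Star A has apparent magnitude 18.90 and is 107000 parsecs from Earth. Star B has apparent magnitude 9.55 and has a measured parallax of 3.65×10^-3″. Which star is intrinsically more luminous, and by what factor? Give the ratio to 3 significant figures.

Star A: M = m − 5 log₁₀ d + 5 = 18.90 − 5·5.0294 + 5 = -1.247
Star B: d = 1/p = 1/3.65×10^-3″ = 274.0 pc
Star B: M = m − 5 log₁₀ d + 5 = 9.55 − 5·2.4377 + 5 = 2.361
ΔM = M_A − M_B = -1.247 − (2.361) = -3.608; smaller M is more luminous → Star A.
L ratio = 10^(0.4 |ΔM|) = 10^1.443 = 27.76

Star A is more luminous, by a factor of 27.8.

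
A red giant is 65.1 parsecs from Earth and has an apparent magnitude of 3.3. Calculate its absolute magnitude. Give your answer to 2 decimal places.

M ≈ -0.77

5 log₁₀(d/10 pc) = 5 log₁₀(65.10) − 5 = 4.068
M = m − 5 log₁₀(d/10) = 3.3 − 4.068 = -0.768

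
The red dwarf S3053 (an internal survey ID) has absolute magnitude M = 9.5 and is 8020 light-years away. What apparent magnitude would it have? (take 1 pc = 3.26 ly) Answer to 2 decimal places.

m ≈ 21.45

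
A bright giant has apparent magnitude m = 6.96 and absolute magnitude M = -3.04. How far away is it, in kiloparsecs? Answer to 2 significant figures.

Distance modulus: m − M = 6.96 − (-3.04) = 10.000
m − M = 5 log₁₀ d − 5
log₁₀ d = (m − M)/5 + 1 = 3.0000
d = 10^3.0000 = 1000 pc
= 1.000 kpc

d ≈ 1.0 kpc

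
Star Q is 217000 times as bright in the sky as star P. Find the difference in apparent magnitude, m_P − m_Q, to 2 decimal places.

m_P − m_Q ≈ 13.34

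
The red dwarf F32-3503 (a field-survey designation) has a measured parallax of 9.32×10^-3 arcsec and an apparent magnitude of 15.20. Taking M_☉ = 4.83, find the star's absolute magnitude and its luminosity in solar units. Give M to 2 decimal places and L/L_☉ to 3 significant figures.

M ≈ 10.05; L/L_☉ ≈ 8.19×10^-3

d = 1/p = 1/9.32×10^-3″ = 107.3 pc
M = m − 5 log₁₀ d + 5 = 15.20 − 5·2.0306 + 5 = 10.047
M − M_☉ = 10.047 − 4.83 = 5.217
L/L_☉ = 10^(−0.4 × 5.217) = 8.188×10^-3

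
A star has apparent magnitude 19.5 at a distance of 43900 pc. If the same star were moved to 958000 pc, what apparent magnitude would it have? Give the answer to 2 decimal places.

Flux ∝ 1/d², so Δm = 5 log₁₀(d₂/d₁) = 5 log₁₀(958000/43900) = 6.695
m₂ = m₁ + Δm = 19.5 + (6.695) = 26.195

m ≈ 26.19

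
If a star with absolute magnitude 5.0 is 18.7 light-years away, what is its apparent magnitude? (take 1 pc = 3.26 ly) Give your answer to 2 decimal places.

m ≈ 3.79

d = 18.7 ly / 3.26 = 5.736 pc
m = M + 5 log₁₀ d − 5 = 5.0 + 5·0.7586 − 5 = 3.793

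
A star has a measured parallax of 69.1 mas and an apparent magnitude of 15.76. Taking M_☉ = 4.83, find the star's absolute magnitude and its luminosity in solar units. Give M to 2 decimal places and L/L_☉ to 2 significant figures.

M ≈ 14.96; L/L_☉ ≈ 8.9×10^-5

d = 1/p = 1000/69.1 mas = 14.47 pc
M = m − 5 log₁₀ d + 5 = 15.76 − 5·1.1605 + 5 = 14.957
M − M_☉ = 14.957 − 4.83 = 10.127
L/L_☉ = 10^(−0.4 × 10.127) = 8.893×10^-5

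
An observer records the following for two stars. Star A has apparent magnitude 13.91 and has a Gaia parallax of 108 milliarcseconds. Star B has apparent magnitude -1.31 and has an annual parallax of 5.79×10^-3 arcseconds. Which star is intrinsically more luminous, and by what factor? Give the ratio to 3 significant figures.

Star A: p = 108 mas = 0.108″ → d = 1/p = 9.259 pc
Star A: M = m − 5 log₁₀ d + 5 = 13.91 − 5·0.9666 + 5 = 14.077
Star B: d = 1/p = 1/5.79×10^-3″ = 172.7 pc
Star B: M = m − 5 log₁₀ d + 5 = -1.31 − 5·2.2373 + 5 = -7.497
ΔM = M_A − M_B = 14.077 − (-7.497) = 21.574; smaller M is more luminous → Star B.
L ratio = 10^(0.4 |ΔM|) = 10^8.629 = 4.261×10^8

Star B is more luminous, by a factor of 4.26×10^8.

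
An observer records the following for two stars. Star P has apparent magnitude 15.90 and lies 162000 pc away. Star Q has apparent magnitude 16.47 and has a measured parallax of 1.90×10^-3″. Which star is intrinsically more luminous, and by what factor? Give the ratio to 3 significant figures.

Star P is more luminous, by a factor of 160000.

Star P: M = m − 5 log₁₀ d + 5 = 15.90 − 5·5.2095 + 5 = -5.148
Star Q: d = 1/p = 1/1.90×10^-3″ = 526.3 pc
Star Q: M = m − 5 log₁₀ d + 5 = 16.47 − 5·2.7212 + 5 = 7.864
ΔM = M_P − M_Q = -5.148 − (7.864) = -13.011; smaller M is more luminous → Star P.
L ratio = 10^(0.4 |ΔM|) = 10^5.205 = 160200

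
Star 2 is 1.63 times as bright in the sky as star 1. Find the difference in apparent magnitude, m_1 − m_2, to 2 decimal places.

Pogson: Δm = −2.5 log₁₀(ratio) = −2.5 log₁₀(1.63) = −2.5 × 0.2122 = -0.530
Star 2 is brighter so has the smaller magnitude: m_1 − m_2 is positive.

m_1 − m_2 ≈ 0.53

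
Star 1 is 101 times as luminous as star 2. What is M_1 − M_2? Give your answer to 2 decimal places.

Pogson: ΔM = −2.5 log₁₀(ratio) = −2.5 log₁₀(101) = −2.5 × 2.0043 = -5.011
Star 1 is brighter, so it has the smaller magnitude: the difference is negative.

M_1 − M_2 ≈ -5.01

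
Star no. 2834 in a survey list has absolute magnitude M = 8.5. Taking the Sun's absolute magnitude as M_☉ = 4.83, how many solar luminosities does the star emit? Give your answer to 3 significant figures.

L/L_☉ ≈ 0.0340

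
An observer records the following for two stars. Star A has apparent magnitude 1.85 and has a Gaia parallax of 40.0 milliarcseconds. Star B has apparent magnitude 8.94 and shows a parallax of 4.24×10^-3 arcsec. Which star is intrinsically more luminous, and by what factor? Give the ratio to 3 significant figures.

Star A is more luminous, by a factor of 7.70.

Star A: p = 40.0 mas = 0.0400″ → d = 1/p = 25.00 pc
Star A: M = m − 5 log₁₀ d + 5 = 1.85 − 5·1.3979 + 5 = -0.140
Star B: d = 1/p = 1/4.24×10^-3″ = 235.8 pc
Star B: M = m − 5 log₁₀ d + 5 = 8.94 − 5·2.3726 + 5 = 2.077
ΔM = M_A − M_B = -0.140 − (2.077) = -2.217; smaller M is more luminous → Star A.
L ratio = 10^(0.4 |ΔM|) = 10^0.887 = 7.702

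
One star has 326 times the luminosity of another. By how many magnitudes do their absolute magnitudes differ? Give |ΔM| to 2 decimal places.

|ΔM| ≈ 6.28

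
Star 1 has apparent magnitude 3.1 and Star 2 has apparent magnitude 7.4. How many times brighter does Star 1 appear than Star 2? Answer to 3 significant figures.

52.5

Δm = 3.1 − (7.4) = -4.3
Flux ratio = 10^(−0.4 Δm) = 10^(−0.4 × -4.3) = 10^1.720 = 52.48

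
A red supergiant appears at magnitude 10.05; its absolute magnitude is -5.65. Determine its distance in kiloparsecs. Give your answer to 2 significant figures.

Distance modulus: m − M = 10.05 − (-5.65) = 15.700
m − M = 5 log₁₀ d − 5
log₁₀ d = (m − M)/5 + 1 = 4.1400
d = 10^4.1400 = 13800 pc
= 13.80 kpc

d ≈ 14 kpc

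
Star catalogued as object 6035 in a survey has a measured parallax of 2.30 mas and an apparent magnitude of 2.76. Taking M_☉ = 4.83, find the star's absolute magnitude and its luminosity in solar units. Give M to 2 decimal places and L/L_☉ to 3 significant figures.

M ≈ -5.43; L/L_☉ ≈ 12700

d = 1/p = 1000/2.30 mas = 434.8 pc
M = m − 5 log₁₀ d + 5 = 2.76 − 5·2.6383 + 5 = -5.431
M − M_☉ = -5.431 − 4.83 = -10.261
L/L_☉ = 10^(−0.4 × -10.261) = 12720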